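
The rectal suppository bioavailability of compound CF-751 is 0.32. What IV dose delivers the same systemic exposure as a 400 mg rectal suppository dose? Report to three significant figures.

D_iv = 128 mg

Systemic exposure from an extravascular dose = F × D_ev, so the equivalent IV dose is F × D_ev.
D_iv = F × D_ev = 0.32 × 400 = 128 mg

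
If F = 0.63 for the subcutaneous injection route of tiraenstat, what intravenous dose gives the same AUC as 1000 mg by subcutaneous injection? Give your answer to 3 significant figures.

D_iv = 630 mg

Systemic exposure from an extravascular dose = F × D_ev, so the equivalent IV dose is F × D_ev.
D_iv = F × D_ev = 0.63 × 1000 = 630 mg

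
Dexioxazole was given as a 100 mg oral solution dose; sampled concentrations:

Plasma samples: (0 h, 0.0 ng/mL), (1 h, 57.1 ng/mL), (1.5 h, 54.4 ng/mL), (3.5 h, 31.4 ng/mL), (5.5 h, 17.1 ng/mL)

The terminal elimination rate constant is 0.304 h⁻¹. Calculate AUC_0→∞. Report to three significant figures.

Trapezoidal AUC_0→5.5:
  [0→1]: (0.0+57.1)/2 × 1 = 28.55
  [1→1.5]: (57.1+54.4)/2 × 0.5 = 27.875
  [1.5→3.5]: (54.4+31.4)/2 × 2 = 85.8
  [3.5→5.5]: (31.4+17.1)/2 × 2 = 48.5
  Sum = 190.725 ng/mL·h
Extrapolated tail: C_last / k_e = 17.1 / 0.304 = 56.250
AUC_0→∞ = 190.725 + 56.250 = 246.975 ng/mL·h

AUC = 247 ng/mL·h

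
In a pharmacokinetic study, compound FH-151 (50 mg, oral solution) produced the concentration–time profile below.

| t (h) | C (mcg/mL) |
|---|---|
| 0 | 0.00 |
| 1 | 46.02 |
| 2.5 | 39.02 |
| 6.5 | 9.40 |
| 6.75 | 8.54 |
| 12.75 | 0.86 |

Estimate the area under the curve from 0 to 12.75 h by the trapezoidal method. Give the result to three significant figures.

AUC = 214 mcg/mL·h

Trapezoidal AUC_0→12.75:
  [0→1]: (0.00+46.02)/2 × 1 = 23.01
  [1→2.5]: (46.02+39.02)/2 × 1.5 = 63.78
  [2.5→6.5]: (39.02+9.40)/2 × 4 = 96.84
  [6.5→6.75]: (9.40+8.54)/2 × 0.25 = 2.2425
  [6.75→12.75]: (8.54+0.86)/2 × 6 = 28.2
  Sum = 214.0725 mcg/mL·h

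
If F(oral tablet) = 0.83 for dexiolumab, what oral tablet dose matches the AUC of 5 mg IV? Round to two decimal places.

D_oral = 6.02 mg

For equal systemic exposure: F × D_ev = D_iv
D_ev = D_iv / F = 5 / 0.83 = 6.0241 mg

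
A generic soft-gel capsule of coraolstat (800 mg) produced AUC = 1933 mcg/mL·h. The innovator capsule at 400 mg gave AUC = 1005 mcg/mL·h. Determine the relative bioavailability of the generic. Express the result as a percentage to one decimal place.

F_rel = (AUC_test/D_test) / (AUC_ref/D_ref)
      = (1933/800) / (1005/400)
      = 2.41625 / 2.5125 = 0.9617 = 96.17%

F_rel = 96.2%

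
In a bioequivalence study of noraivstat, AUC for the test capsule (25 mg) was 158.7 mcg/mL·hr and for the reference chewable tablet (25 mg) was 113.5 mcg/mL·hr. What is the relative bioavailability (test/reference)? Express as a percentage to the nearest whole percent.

F_rel = 140%

F_rel = (AUC_test/D_test) / (AUC_ref/D_ref)
      = (158.7/25) / (113.5/25)
      = 6.348 / 4.54 = 1.3982 = 139.82%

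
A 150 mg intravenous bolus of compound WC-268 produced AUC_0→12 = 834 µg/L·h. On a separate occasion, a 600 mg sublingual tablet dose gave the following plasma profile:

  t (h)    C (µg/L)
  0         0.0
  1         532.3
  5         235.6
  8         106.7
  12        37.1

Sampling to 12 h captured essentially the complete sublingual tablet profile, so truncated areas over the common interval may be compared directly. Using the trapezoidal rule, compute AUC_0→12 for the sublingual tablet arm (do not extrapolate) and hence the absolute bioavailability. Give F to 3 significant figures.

F = 0.780

Trapezoidal AUC_0→12 (sublingual tablet):
  [0→1]: (0.0+532.3)/2 × 1 = 266.15
  [1→5]: (532.3+235.6)/2 × 4 = 1535.8
  [5→8]: (235.6+106.7)/2 × 3 = 513.45
  [8→12]: (106.7+37.1)/2 × 4 = 287.6
  Sum = 2603.0 µg/L·h
F = (AUC_ev/D_ev)/(AUC_iv/D_iv) = (2603.0/600)/(834/150) = 4.33833/5.56 = 0.7803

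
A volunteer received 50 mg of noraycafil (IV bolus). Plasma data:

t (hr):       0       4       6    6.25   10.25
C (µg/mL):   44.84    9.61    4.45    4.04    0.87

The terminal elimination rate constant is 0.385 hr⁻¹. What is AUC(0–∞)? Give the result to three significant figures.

AUC = 136 µg/mL·hr

Trapezoidal AUC_0→10.25:
  [0→4]: (44.84+9.61)/2 × 4 = 108.9
  [4→6]: (9.61+4.45)/2 × 2 = 14.06
  [6→6.25]: (4.45+4.04)/2 × 0.25 = 1.06125
  [6.25→10.25]: (4.04+0.87)/2 × 4 = 9.82
  Sum = 133.84125 µg/mL·hr
Extrapolated tail: C_last / k_e = 0.87 / 0.385 = 2.260
AUC_0→∞ = 133.84125 + 2.260 = 136.10125 µg/mL·hr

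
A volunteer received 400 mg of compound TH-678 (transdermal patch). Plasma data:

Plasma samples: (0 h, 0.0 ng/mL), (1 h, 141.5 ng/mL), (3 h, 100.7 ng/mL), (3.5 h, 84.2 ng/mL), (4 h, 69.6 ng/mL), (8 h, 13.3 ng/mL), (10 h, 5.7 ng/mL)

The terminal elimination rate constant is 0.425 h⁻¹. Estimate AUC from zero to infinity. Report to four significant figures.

Trapezoidal AUC_0→10:
  [0→1]: (0.0+141.5)/2 × 1 = 70.75
  [1→3]: (141.5+100.7)/2 × 2 = 242.2
  [3→3.5]: (100.7+84.2)/2 × 0.5 = 46.225
  [3.5→4]: (84.2+69.6)/2 × 0.5 = 38.45
  [4→8]: (69.6+13.3)/2 × 4 = 165.8
  [8→10]: (13.3+5.7)/2 × 2 = 19.0
  Sum = 582.425 ng/mL·h
Extrapolated tail: C_last / k_e = 5.7 / 0.425 = 13.412
AUC_0→∞ = 582.425 + 13.412 = 595.837 ng/mL·h

AUC = 595.8 ng/mL·h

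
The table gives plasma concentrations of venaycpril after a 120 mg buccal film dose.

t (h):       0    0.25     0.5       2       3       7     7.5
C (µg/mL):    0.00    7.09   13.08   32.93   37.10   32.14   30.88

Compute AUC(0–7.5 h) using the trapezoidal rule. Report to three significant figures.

AUC = 227 µg/mL·h

Trapezoidal AUC_0→7.5:
  [0→0.25]: (0.00+7.09)/2 × 0.25 = 0.88625
  [0.25→0.5]: (7.09+13.08)/2 × 0.25 = 2.52125
  [0.5→2]: (13.08+32.93)/2 × 1.5 = 34.5075
  [2→3]: (32.93+37.10)/2 × 1 = 35.015
  [3→7]: (37.10+32.14)/2 × 4 = 138.48
  [7→7.5]: (32.14+30.88)/2 × 0.5 = 15.755
  Sum = 227.165 µg/mL·h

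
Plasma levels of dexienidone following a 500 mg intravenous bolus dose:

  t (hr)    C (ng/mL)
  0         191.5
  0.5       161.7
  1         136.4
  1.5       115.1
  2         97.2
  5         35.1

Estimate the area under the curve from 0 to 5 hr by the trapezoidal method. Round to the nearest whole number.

AUC = 477 ng/mL·hr

Trapezoidal AUC_0→5:
  [0→0.5]: (191.5+161.7)/2 × 0.5 = 88.3
  [0.5→1]: (161.7+136.4)/2 × 0.5 = 74.525
  [1→1.5]: (136.4+115.1)/2 × 0.5 = 62.875
  [1.5→2]: (115.1+97.2)/2 × 0.5 = 53.075
  [2→5]: (97.2+35.1)/2 × 3 = 198.45
  Sum = 477.225 ng/mL·hr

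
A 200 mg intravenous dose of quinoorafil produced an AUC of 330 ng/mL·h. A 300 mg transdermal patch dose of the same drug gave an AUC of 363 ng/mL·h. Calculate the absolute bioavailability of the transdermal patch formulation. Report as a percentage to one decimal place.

F = (AUC_ev / D_ev) / (AUC_iv / D_iv)
  = (363/300) / (330/200)
  = 1.21 / 1.65 = 0.7333
  = 73.33%

F = 73.3%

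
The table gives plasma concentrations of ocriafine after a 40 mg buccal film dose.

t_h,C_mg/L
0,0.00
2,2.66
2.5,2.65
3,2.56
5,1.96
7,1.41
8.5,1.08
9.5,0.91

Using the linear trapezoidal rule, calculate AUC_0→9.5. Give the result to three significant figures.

Trapezoidal AUC_0→9.5:
  [0→2]: (0.00+2.66)/2 × 2 = 2.66
  [2→2.5]: (2.66+2.65)/2 × 0.5 = 1.3275
  [2.5→3]: (2.65+2.56)/2 × 0.5 = 1.3025
  [3→5]: (2.56+1.96)/2 × 2 = 4.52
  [5→7]: (1.96+1.41)/2 × 2 = 3.37
  [7→8.5]: (1.41+1.08)/2 × 1.5 = 1.8675
  [8.5→9.5]: (1.08+0.91)/2 × 1 = 0.995
  Sum = 16.0425 mg/L·h

AUC = 16.0 mg/L·h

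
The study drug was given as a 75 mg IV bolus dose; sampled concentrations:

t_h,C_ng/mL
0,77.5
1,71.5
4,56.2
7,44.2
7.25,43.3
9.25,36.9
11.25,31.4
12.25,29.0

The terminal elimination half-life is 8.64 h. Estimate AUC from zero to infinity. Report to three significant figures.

Trapezoidal AUC_0→12.25:
  [0→1]: (77.5+71.5)/2 × 1 = 74.5
  [1→4]: (71.5+56.2)/2 × 3 = 191.55
  [4→7]: (56.2+44.2)/2 × 3 = 150.6
  [7→7.25]: (44.2+43.3)/2 × 0.25 = 10.9375
  [7.25→9.25]: (43.3+36.9)/2 × 2 = 80.2
  [9.25→11.25]: (36.9+31.4)/2 × 2 = 68.3
  [11.25→12.25]: (31.4+29.0)/2 × 1 = 30.2
  Sum = 606.2875 ng/mL·h
k_e = ln2 / t½ = 0.693147 / 8.64 = 0.0802 h^-1
Extrapolated tail: C_last / k_e = 29.0 / 0.0802 = 361.596
AUC_0→∞ = 606.2875 + 361.596 = 967.8835 ng/mL·h

AUC = 968 ng/mL·h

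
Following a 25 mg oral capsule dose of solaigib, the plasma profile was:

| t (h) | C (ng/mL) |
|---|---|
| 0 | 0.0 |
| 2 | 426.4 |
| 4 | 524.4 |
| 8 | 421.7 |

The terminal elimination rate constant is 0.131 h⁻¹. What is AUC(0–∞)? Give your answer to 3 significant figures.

AUC = 6490 ng/mL·h

Trapezoidal AUC_0→8:
  [0→2]: (0.0+426.4)/2 × 2 = 426.4
  [2→4]: (426.4+524.4)/2 × 2 = 950.8
  [4→8]: (524.4+421.7)/2 × 4 = 1892.2
  Sum = 3269.4 ng/mL·h
Extrapolated tail: C_last / k_e = 421.7 / 0.131 = 3219.084
AUC_0→∞ = 3269.4 + 3219.084 = 6488.484 ng/mL·h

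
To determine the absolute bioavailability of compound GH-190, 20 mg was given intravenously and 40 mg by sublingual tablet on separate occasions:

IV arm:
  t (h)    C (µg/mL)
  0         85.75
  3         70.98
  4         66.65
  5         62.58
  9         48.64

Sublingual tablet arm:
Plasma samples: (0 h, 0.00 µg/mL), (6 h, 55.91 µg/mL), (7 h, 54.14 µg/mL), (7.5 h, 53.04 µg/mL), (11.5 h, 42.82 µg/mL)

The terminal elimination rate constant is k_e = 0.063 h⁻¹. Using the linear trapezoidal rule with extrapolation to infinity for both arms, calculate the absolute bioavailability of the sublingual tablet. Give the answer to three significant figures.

Trapezoidal AUC_0→9 (IV):
  [0→3]: (85.75+70.98)/2 × 3 = 235.095
  [3→4]: (70.98+66.65)/2 × 1 = 68.815
  [4→5]: (66.65+62.58)/2 × 1 = 64.615
  [5→9]: (62.58+48.64)/2 × 4 = 222.44
  Sum = 590.965 µg/mL·h
IV tail: 48.64/0.063 = 772.063; AUC_iv,0→∞ = 590.965 + 772.063 = 1363.028 µg/mL·h
Trapezoidal AUC_0→11.5 (sublingual tablet):
  [0→6]: (0.00+55.91)/2 × 6 = 167.73
  [6→7]: (55.91+54.14)/2 × 1 = 55.025
  [7→7.5]: (54.14+53.04)/2 × 0.5 = 26.795
  [7.5→11.5]: (53.04+42.82)/2 × 4 = 191.72
  Sum = 441.27 µg/mL·h
sublingual tablet tail: 42.82/0.063 = 679.683; AUC_ev,0→∞ = 441.27 + 679.683 = 1120.953 µg/mL·h
F = (AUC_ev/D_ev)/(AUC_iv/D_iv) = (1120.953/40)/(1363.028/20) = 28.023825/68.1514 = 0.4112

F = 0.411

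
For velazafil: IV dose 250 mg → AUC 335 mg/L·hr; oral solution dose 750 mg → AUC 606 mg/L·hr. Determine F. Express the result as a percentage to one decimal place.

F = 60.3%

F = (AUC_ev / D_ev) / (AUC_iv / D_iv)
  = (606/750) / (335/250)
  = 0.808 / 1.34 = 0.6030
  = 60.30%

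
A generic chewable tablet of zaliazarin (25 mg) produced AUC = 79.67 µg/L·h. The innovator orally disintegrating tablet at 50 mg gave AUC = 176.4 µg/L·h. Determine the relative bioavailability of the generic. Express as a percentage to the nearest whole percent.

F_rel = 90%

F_rel = (AUC_test/D_test) / (AUC_ref/D_ref)
      = (79.67/25) / (176.4/50)
      = 3.1868 / 3.528 = 0.9033 = 90.33%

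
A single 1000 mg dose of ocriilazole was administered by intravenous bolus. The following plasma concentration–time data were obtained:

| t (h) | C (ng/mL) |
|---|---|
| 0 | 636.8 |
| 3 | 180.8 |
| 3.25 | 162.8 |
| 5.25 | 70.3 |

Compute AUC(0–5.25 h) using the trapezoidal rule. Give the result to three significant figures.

AUC = 1500 ng/mL·h

Trapezoidal AUC_0→5.25:
  [0→3]: (636.8+180.8)/2 × 3 = 1226.4
  [3→3.25]: (180.8+162.8)/2 × 0.25 = 42.95
  [3.25→5.25]: (162.8+70.3)/2 × 2 = 233.1
  Sum = 1502.45 ng/mL·h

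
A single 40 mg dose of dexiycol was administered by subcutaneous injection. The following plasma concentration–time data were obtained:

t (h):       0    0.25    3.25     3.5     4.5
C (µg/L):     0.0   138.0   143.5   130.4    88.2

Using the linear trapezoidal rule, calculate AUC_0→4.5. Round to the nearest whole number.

AUC = 583 µg/L·h

Trapezoidal AUC_0→4.5:
  [0→0.25]: (0.0+138.0)/2 × 0.25 = 17.25
  [0.25→3.25]: (138.0+143.5)/2 × 3 = 422.25
  [3.25→3.5]: (143.5+130.4)/2 × 0.25 = 34.2375
  [3.5→4.5]: (130.4+88.2)/2 × 1 = 109.3
  Sum = 583.0375 µg/L·h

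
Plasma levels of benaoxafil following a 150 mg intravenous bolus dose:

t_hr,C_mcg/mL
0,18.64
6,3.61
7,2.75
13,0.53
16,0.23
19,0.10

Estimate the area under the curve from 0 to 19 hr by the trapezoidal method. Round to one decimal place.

AUC = 81.4 mcg/mL·hr

Trapezoidal AUC_0→19:
  [0→6]: (18.64+3.61)/2 × 6 = 66.75
  [6→7]: (3.61+2.75)/2 × 1 = 3.18
  [7→13]: (2.75+0.53)/2 × 6 = 9.84
  [13→16]: (0.53+0.23)/2 × 3 = 1.14
  [16→19]: (0.23+0.10)/2 × 3 = 0.495
  Sum = 81.405 mcg/mL·hr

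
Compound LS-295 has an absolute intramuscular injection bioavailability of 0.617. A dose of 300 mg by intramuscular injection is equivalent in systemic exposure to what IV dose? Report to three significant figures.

D_iv = 185 mg

Systemic exposure from an extravascular dose = F × D_ev, so the equivalent IV dose is F × D_ev.
D_iv = F × D_ev = 0.617 × 300 = 185.1 mg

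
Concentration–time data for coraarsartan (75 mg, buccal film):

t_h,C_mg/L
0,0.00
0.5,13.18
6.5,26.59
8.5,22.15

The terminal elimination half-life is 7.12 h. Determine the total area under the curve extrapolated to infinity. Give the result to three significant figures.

Trapezoidal AUC_0→8.5:
  [0→0.5]: (0.00+13.18)/2 × 0.5 = 3.295
  [0.5→6.5]: (13.18+26.59)/2 × 6 = 119.31
  [6.5→8.5]: (26.59+22.15)/2 × 2 = 48.74
  Sum = 171.345 mg/L·h
k_e = ln2 / t½ = 0.693147 / 7.12 = 0.0974 h^-1
Extrapolated tail: C_last / k_e = 22.15 / 0.0974 = 227.413
AUC_0→∞ = 171.345 + 227.413 = 398.758 mg/L·h

AUC = 399 mg/L·h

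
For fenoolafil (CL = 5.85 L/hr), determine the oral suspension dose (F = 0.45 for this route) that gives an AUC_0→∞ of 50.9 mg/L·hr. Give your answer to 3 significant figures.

Dose = 662 mg

Dose = CL × AUC_0→∞ / F
     = 5.85 × 50.9 / 0.45 = 661.7 mg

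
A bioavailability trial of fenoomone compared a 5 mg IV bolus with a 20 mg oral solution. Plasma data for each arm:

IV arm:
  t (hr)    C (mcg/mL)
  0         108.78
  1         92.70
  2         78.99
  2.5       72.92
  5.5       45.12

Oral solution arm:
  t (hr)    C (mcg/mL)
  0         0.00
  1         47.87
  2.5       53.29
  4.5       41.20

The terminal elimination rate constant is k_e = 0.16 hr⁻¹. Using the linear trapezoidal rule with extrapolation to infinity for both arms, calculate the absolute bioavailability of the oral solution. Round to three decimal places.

Trapezoidal AUC_0→5.5 (IV):
  [0→1]: (108.78+92.70)/2 × 1 = 100.74
  [1→2]: (92.70+78.99)/2 × 1 = 85.845
  [2→2.5]: (78.99+72.92)/2 × 0.5 = 37.9775
  [2.5→5.5]: (72.92+45.12)/2 × 3 = 177.06
  Sum = 401.6225 mcg/mL·hr
IV tail: 45.12/0.16 = 282.000; AUC_iv,0→∞ = 401.6225 + 282.000 = 683.6225 mcg/mL·hr
Trapezoidal AUC_0→4.5 (oral solution):
  [0→1]: (0.00+47.87)/2 × 1 = 23.935
  [1→2.5]: (47.87+53.29)/2 × 1.5 = 75.87
  [2.5→4.5]: (53.29+41.20)/2 × 2 = 94.49
  Sum = 194.295 mcg/mL·hr
oral solution tail: 41.20/0.16 = 257.500; AUC_ev,0→∞ = 194.295 + 257.500 = 451.795 mcg/mL·hr
F = (AUC_ev/D_ev)/(AUC_iv/D_iv) = (451.795/20)/(683.6225/5) = 22.58975/136.7245 = 0.1652

F = 0.165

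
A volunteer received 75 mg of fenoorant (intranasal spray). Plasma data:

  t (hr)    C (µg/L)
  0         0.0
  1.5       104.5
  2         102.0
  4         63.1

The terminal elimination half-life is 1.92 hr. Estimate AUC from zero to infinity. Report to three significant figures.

AUC = 470 µg/L·hr

Trapezoidal AUC_0→4:
  [0→1.5]: (0.0+104.5)/2 × 1.5 = 78.375
  [1.5→2]: (104.5+102.0)/2 × 0.5 = 51.625
  [2→4]: (102.0+63.1)/2 × 2 = 165.1
  Sum = 295.1 µg/L·hr
k_e = ln2 / t½ = 0.693147 / 1.92 = 0.3610 hr^-1
Extrapolated tail: C_last / k_e = 63.1 / 0.361 = 174.792
AUC_0→∞ = 295.1 + 174.792 = 469.892 µg/L·hr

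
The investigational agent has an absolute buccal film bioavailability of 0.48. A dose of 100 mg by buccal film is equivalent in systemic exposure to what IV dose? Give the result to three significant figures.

D_iv = 48.0 mg

Systemic exposure from an extravascular dose = F × D_ev, so the equivalent IV dose is F × D_ev.
D_iv = F × D_ev = 0.48 × 100 = 48 mg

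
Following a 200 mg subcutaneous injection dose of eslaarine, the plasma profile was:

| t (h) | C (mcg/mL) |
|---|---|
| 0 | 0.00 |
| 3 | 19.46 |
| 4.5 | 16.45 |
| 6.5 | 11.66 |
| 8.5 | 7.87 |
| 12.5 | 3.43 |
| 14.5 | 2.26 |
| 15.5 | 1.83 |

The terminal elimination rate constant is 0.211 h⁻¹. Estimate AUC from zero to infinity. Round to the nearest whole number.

Trapezoidal AUC_0→15.5:
  [0→3]: (0.00+19.46)/2 × 3 = 29.19
  [3→4.5]: (19.46+16.45)/2 × 1.5 = 26.9325
  [4.5→6.5]: (16.45+11.66)/2 × 2 = 28.11
  [6.5→8.5]: (11.66+7.87)/2 × 2 = 19.53
  [8.5→12.5]: (7.87+3.43)/2 × 4 = 22.6
  [12.5→14.5]: (3.43+2.26)/2 × 2 = 5.69
  [14.5→15.5]: (2.26+1.83)/2 × 1 = 2.045
  Sum = 134.0975 mcg/mL·h
Extrapolated tail: C_last / k_e = 1.83 / 0.211 = 8.673
AUC_0→∞ = 134.0975 + 8.673 = 142.7705 mcg/mL·h

AUC = 143 mcg/mL·h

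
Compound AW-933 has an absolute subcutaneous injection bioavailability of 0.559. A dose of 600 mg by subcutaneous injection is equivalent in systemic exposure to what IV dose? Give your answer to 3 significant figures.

D_iv = 335 mg

Systemic exposure from an extravascular dose = F × D_ev, so the equivalent IV dose is F × D_ev.
D_iv = F × D_ev = 0.559 × 600 = 335.4 mg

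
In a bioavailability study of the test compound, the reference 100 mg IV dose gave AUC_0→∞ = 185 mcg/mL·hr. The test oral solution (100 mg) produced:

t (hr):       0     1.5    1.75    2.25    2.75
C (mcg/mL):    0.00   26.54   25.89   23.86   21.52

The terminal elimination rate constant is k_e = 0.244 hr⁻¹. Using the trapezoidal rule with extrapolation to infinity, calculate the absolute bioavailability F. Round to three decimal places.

Trapezoidal AUC_0→2.75 (oral solution):
  [0→1.5]: (0.00+26.54)/2 × 1.5 = 19.905
  [1.5→1.75]: (26.54+25.89)/2 × 0.25 = 6.55375
  [1.75→2.25]: (25.89+23.86)/2 × 0.5 = 12.4375
  [2.25→2.75]: (23.86+21.52)/2 × 0.5 = 11.345
  Sum = 50.24125 mcg/mL·hr
Tail: C_last/k_e = 21.52/0.244 = 88.197
AUC_0→∞ (oral solution) = 50.24125 + 88.197 = 138.43825 mcg/mL·hr
F = (AUC_ev/D_ev)/(AUC_iv/D_iv) = (138.43825/100)/(185/100) = 1.3843825/1.85 = 0.7483

F = 0.748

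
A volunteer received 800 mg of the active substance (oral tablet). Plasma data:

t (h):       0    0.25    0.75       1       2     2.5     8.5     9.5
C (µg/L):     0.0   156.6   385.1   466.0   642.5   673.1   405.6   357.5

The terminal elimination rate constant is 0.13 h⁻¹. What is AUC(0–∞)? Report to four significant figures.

AUC = 7512 µg/L·h

Trapezoidal AUC_0→9.5:
  [0→0.25]: (0.0+156.6)/2 × 0.25 = 19.575
  [0.25→0.75]: (156.6+385.1)/2 × 0.5 = 135.425
  [0.75→1]: (385.1+466.0)/2 × 0.25 = 106.3875
  [1→2]: (466.0+642.5)/2 × 1 = 554.25
  [2→2.5]: (642.5+673.1)/2 × 0.5 = 328.9
  [2.5→8.5]: (673.1+405.6)/2 × 6 = 3236.1
  [8.5→9.5]: (405.6+357.5)/2 × 1 = 381.55
  Sum = 4762.1875 µg/L·h
Extrapolated tail: C_last / k_e = 357.5 / 0.13 = 2750.000
AUC_0→∞ = 4762.1875 + 2750.000 = 7512.1875 µg/L·h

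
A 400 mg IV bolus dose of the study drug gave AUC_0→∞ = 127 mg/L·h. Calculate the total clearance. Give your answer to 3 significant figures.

CL = 3.15 L/h

CL = Dose_iv / AUC_0→∞
   = 400 / 127 = 3.14961 L/h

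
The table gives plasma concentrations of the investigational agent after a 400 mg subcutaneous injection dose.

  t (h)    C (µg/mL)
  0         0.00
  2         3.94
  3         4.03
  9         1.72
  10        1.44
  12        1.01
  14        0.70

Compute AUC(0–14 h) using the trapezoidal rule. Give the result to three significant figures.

Trapezoidal AUC_0→14:
  [0→2]: (0.00+3.94)/2 × 2 = 3.94
  [2→3]: (3.94+4.03)/2 × 1 = 3.985
  [3→9]: (4.03+1.72)/2 × 6 = 17.25
  [9→10]: (1.72+1.44)/2 × 1 = 1.58
  [10→12]: (1.44+1.01)/2 × 2 = 2.45
  [12→14]: (1.01+0.70)/2 × 2 = 1.71
  Sum = 30.915 µg/mL·h

AUC = 30.9 µg/mL·h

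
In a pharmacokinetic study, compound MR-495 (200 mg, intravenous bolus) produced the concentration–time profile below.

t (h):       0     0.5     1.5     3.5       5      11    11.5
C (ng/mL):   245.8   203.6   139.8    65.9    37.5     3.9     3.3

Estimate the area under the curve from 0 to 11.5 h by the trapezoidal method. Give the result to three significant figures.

AUC = 693 ng/mL·h

Trapezoidal AUC_0→11.5:
  [0→0.5]: (245.8+203.6)/2 × 0.5 = 112.35
  [0.5→1.5]: (203.6+139.8)/2 × 1 = 171.7
  [1.5→3.5]: (139.8+65.9)/2 × 2 = 205.7
  [3.5→5]: (65.9+37.5)/2 × 1.5 = 77.55
  [5→11]: (37.5+3.9)/2 × 6 = 124.2
  [11→11.5]: (3.9+3.3)/2 × 0.5 = 1.8
  Sum = 693.3 ng/mL·h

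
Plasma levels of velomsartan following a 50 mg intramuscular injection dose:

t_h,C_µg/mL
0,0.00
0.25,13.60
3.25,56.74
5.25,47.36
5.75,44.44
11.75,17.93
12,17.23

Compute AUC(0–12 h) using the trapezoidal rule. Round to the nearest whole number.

Trapezoidal AUC_0→12:
  [0→0.25]: (0.00+13.60)/2 × 0.25 = 1.7
  [0.25→3.25]: (13.60+56.74)/2 × 3 = 105.51
  [3.25→5.25]: (56.74+47.36)/2 × 2 = 104.1
  [5.25→5.75]: (47.36+44.44)/2 × 0.5 = 22.95
  [5.75→11.75]: (44.44+17.93)/2 × 6 = 187.11
  [11.75→12]: (17.93+17.23)/2 × 0.25 = 4.395
  Sum = 425.765 µg/mL·h

AUC = 426 µg/mL·h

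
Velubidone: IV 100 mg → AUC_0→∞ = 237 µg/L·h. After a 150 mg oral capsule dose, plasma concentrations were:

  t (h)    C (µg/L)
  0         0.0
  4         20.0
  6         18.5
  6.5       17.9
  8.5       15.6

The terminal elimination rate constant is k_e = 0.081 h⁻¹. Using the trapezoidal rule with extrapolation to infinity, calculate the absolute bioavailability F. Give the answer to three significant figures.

F = 0.882

Trapezoidal AUC_0→8.5 (oral capsule):
  [0→4]: (0.0+20.0)/2 × 4 = 40.0
  [4→6]: (20.0+18.5)/2 × 2 = 38.5
  [6→6.5]: (18.5+17.9)/2 × 0.5 = 9.1
  [6.5→8.5]: (17.9+15.6)/2 × 2 = 33.5
  Sum = 121.1 µg/L·h
Tail: C_last/k_e = 15.6/0.081 = 192.593
AUC_0→∞ (oral capsule) = 121.1 + 192.593 = 313.693 µg/L·h
F = (AUC_ev/D_ev)/(AUC_iv/D_iv) = (313.693/150)/(237/100) = 2.09129/2.37 = 0.8824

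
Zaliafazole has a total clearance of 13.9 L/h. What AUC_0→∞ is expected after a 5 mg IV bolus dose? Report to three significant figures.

AUC = 0.360 mg/L·h

AUC_0→∞ = Dose_iv / CL
        = 5 / 13.9 = 0.359712 mg/L·h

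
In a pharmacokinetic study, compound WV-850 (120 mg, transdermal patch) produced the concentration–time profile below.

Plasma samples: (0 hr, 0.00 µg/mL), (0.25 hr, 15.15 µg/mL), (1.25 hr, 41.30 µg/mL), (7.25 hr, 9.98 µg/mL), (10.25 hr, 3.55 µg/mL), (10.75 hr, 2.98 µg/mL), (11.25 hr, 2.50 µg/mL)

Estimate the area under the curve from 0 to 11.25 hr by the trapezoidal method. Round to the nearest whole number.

AUC = 207 µg/mL·hr

Trapezoidal AUC_0→11.25:
  [0→0.25]: (0.00+15.15)/2 × 0.25 = 1.89375
  [0.25→1.25]: (15.15+41.30)/2 × 1 = 28.225
  [1.25→7.25]: (41.30+9.98)/2 × 6 = 153.84
  [7.25→10.25]: (9.98+3.55)/2 × 3 = 20.295
  [10.25→10.75]: (3.55+2.98)/2 × 0.5 = 1.6325
  [10.75→11.25]: (2.98+2.50)/2 × 0.5 = 1.37
  Sum = 207.25625 µg/mL·hr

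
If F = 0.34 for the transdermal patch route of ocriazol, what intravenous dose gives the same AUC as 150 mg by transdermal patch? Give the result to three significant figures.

D_iv = 51.0 mg

Systemic exposure from an extravascular dose = F × D_ev, so the equivalent IV dose is F × D_ev.
D_iv = F × D_ev = 0.34 × 150 = 51 mg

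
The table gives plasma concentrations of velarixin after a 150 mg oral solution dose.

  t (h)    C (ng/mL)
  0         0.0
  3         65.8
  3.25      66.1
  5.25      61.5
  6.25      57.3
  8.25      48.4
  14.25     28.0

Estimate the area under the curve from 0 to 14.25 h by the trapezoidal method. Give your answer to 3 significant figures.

Trapezoidal AUC_0→14.25:
  [0→3]: (0.0+65.8)/2 × 3 = 98.7
  [3→3.25]: (65.8+66.1)/2 × 0.25 = 16.4875
  [3.25→5.25]: (66.1+61.5)/2 × 2 = 127.6
  [5.25→6.25]: (61.5+57.3)/2 × 1 = 59.4
  [6.25→8.25]: (57.3+48.4)/2 × 2 = 105.7
  [8.25→14.25]: (48.4+28.0)/2 × 6 = 229.2
  Sum = 637.0875 ng/mL·h

AUC = 637 ng/mL·h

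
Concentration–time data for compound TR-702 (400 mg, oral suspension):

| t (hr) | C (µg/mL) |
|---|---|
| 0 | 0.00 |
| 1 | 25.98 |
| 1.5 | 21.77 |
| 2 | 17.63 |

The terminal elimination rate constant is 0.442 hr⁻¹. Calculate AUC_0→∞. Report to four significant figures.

AUC = 74.66 µg/mL·hr

Trapezoidal AUC_0→2:
  [0→1]: (0.00+25.98)/2 × 1 = 12.99
  [1→1.5]: (25.98+21.77)/2 × 0.5 = 11.9375
  [1.5→2]: (21.77+17.63)/2 × 0.5 = 9.85
  Sum = 34.7775 µg/mL·hr
Extrapolated tail: C_last / k_e = 17.63 / 0.442 = 39.887
AUC_0→∞ = 34.7775 + 39.887 = 74.6645 µg/mL·hr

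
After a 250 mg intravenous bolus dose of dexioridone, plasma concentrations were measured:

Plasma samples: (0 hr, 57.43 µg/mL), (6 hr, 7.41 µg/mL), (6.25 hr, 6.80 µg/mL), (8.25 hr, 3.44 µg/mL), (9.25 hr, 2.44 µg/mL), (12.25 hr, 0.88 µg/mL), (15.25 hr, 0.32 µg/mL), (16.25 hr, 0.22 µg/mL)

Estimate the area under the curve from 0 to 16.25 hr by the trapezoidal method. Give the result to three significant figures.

Trapezoidal AUC_0→16.25:
  [0→6]: (57.43+7.41)/2 × 6 = 194.52
  [6→6.25]: (7.41+6.80)/2 × 0.25 = 1.77625
  [6.25→8.25]: (6.80+3.44)/2 × 2 = 10.24
  [8.25→9.25]: (3.44+2.44)/2 × 1 = 2.94
  [9.25→12.25]: (2.44+0.88)/2 × 3 = 4.98
  [12.25→15.25]: (0.88+0.32)/2 × 3 = 1.8
  [15.25→16.25]: (0.32+0.22)/2 × 1 = 0.27
  Sum = 216.52625 µg/mL·hr

AUC = 217 µg/mL·hr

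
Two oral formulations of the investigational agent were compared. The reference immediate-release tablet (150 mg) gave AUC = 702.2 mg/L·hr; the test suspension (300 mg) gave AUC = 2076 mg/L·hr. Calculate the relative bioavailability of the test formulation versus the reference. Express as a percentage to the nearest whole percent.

F_rel = 148%

F_rel = (AUC_test/D_test) / (AUC_ref/D_ref)
      = (2076/300) / (702.2/150)
      = 6.92 / 4.68133 = 1.4782 = 147.82%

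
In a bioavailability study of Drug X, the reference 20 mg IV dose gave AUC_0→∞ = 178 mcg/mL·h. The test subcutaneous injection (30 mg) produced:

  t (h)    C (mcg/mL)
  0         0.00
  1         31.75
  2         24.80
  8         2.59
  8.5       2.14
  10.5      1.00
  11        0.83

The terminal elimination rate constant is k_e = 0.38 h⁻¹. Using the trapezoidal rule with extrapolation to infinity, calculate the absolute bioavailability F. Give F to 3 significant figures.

Trapezoidal AUC_0→11 (subcutaneous injection):
  [0→1]: (0.00+31.75)/2 × 1 = 15.875
  [1→2]: (31.75+24.80)/2 × 1 = 28.275
  [2→8]: (24.80+2.59)/2 × 6 = 82.17
  [8→8.5]: (2.59+2.14)/2 × 0.5 = 1.1825
  [8.5→10.5]: (2.14+1.00)/2 × 2 = 3.14
  [10.5→11]: (1.00+0.83)/2 × 0.5 = 0.4575
  Sum = 131.1 mcg/mL·h
Tail: C_last/k_e = 0.83/0.38 = 2.184
AUC_0→∞ (subcutaneous injection) = 131.1 + 2.184 = 133.284 mcg/mL·h
F = (AUC_ev/D_ev)/(AUC_iv/D_iv) = (133.284/30)/(178/20) = 4.4428/8.9 = 0.4992

F = 0.499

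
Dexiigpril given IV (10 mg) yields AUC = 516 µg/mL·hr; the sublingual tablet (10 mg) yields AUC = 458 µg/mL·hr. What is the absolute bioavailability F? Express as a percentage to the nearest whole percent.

F = (AUC_ev / D_ev) / (AUC_iv / D_iv)
  = (458/10) / (516/10)
  = 45.8 / 51.6 = 0.8876
  = 88.76%

F = 89%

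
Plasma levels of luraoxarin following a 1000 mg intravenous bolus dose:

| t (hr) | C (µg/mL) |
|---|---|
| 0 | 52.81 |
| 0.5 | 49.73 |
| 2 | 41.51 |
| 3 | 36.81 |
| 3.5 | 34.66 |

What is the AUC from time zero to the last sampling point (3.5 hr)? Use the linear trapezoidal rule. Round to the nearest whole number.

Trapezoidal AUC_0→3.5:
  [0→0.5]: (52.81+49.73)/2 × 0.5 = 25.635
  [0.5→2]: (49.73+41.51)/2 × 1.5 = 68.43
  [2→3]: (41.51+36.81)/2 × 1 = 39.16
  [3→3.5]: (36.81+34.66)/2 × 0.5 = 17.8675
  Sum = 151.0925 µg/mL·hr

AUC = 151 µg/mL·hr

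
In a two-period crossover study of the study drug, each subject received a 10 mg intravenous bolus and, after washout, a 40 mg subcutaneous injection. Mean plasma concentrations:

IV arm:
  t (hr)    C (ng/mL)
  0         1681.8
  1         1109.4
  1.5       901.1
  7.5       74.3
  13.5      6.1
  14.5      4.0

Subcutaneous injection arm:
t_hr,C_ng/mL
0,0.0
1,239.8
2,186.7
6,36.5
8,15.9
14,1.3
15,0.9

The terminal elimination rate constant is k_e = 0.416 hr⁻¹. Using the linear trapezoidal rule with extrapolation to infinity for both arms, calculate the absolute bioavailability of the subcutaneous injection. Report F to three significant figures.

Trapezoidal AUC_0→14.5 (IV):
  [0→1]: (1681.8+1109.4)/2 × 1 = 1395.6
  [1→1.5]: (1109.4+901.1)/2 × 0.5 = 502.625
  [1.5→7.5]: (901.1+74.3)/2 × 6 = 2926.2
  [7.5→13.5]: (74.3+6.1)/2 × 6 = 241.2
  [13.5→14.5]: (6.1+4.0)/2 × 1 = 5.05
  Sum = 5070.675 ng/mL·hr
IV tail: 4.0/0.416 = 9.615; AUC_iv,0→∞ = 5070.675 + 9.615 = 5080.29 ng/mL·hr
Trapezoidal AUC_0→15 (subcutaneous injection):
  [0→1]: (0.0+239.8)/2 × 1 = 119.9
  [1→2]: (239.8+186.7)/2 × 1 = 213.25
  [2→6]: (186.7+36.5)/2 × 4 = 446.4
  [6→8]: (36.5+15.9)/2 × 2 = 52.4
  [8→14]: (15.9+1.3)/2 × 6 = 51.6
  [14→15]: (1.3+0.9)/2 × 1 = 1.1
  Sum = 884.65 ng/mL·hr
subcutaneous injection tail: 0.9/0.416 = 2.163; AUC_ev,0→∞ = 884.65 + 2.163 = 886.813 ng/mL·hr
F = (AUC_ev/D_ev)/(AUC_iv/D_iv) = (886.813/40)/(5080.29/10) = 22.170325/508.029 = 0.0436

F = 0.0436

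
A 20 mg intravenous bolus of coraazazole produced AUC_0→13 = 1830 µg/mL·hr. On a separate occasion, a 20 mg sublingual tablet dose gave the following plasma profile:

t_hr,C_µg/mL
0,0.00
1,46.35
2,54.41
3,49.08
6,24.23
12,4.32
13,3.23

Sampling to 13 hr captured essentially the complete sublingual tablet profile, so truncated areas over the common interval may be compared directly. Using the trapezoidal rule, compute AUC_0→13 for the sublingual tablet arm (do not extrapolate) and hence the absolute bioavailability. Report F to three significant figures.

F = 0.177

Trapezoidal AUC_0→13 (sublingual tablet):
  [0→1]: (0.00+46.35)/2 × 1 = 23.175
  [1→2]: (46.35+54.41)/2 × 1 = 50.38
  [2→3]: (54.41+49.08)/2 × 1 = 51.745
  [3→6]: (49.08+24.23)/2 × 3 = 109.965
  [6→12]: (24.23+4.32)/2 × 6 = 85.65
  [12→13]: (4.32+3.23)/2 × 1 = 3.775
  Sum = 324.69 µg/mL·hr
F = (AUC_ev/D_ev)/(AUC_iv/D_iv) = (324.69/20)/(1830/20) = 16.2345/91.5 = 0.1774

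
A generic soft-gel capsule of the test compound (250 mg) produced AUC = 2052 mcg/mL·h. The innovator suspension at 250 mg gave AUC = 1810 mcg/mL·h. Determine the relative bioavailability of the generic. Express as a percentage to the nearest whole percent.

F_rel = 113%

F_rel = (AUC_test/D_test) / (AUC_ref/D_ref)
      = (2052/250) / (1810/250)
      = 8.208 / 7.24 = 1.1337 = 113.37%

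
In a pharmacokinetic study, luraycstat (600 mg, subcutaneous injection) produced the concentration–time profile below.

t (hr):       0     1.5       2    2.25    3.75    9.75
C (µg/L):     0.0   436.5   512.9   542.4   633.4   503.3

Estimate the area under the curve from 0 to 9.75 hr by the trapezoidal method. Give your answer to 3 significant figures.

AUC = 4990 µg/L·hr

Trapezoidal AUC_0→9.75:
  [0→1.5]: (0.0+436.5)/2 × 1.5 = 327.375
  [1.5→2]: (436.5+512.9)/2 × 0.5 = 237.35
  [2→2.25]: (512.9+542.4)/2 × 0.25 = 131.9125
  [2.25→3.75]: (542.4+633.4)/2 × 1.5 = 881.85
  [3.75→9.75]: (633.4+503.3)/2 × 6 = 3410.1
  Sum = 4988.5875 µg/L·hr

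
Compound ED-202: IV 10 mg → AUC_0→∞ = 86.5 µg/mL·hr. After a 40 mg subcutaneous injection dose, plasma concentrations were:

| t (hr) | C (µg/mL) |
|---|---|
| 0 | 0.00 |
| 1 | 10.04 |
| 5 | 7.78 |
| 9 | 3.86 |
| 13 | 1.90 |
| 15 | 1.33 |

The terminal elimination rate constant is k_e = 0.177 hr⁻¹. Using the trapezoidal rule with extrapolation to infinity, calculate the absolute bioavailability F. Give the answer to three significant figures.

F = 0.249

Trapezoidal AUC_0→15 (subcutaneous injection):
  [0→1]: (0.00+10.04)/2 × 1 = 5.02
  [1→5]: (10.04+7.78)/2 × 4 = 35.64
  [5→9]: (7.78+3.86)/2 × 4 = 23.28
  [9→13]: (3.86+1.90)/2 × 4 = 11.52
  [13→15]: (1.90+1.33)/2 × 2 = 3.23
  Sum = 78.69 µg/mL·hr
Tail: C_last/k_e = 1.33/0.177 = 7.514
AUC_0→∞ (subcutaneous injection) = 78.69 + 7.514 = 86.204 µg/mL·hr
F = (AUC_ev/D_ev)/(AUC_iv/D_iv) = (86.204/40)/(86.5/10) = 2.1551/8.65 = 0.2491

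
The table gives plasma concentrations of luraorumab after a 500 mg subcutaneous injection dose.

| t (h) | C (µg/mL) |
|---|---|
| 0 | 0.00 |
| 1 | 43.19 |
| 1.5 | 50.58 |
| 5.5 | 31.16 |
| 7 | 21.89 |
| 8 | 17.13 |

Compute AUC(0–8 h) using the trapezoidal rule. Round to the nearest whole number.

AUC = 268 µg/mL·h

Trapezoidal AUC_0→8:
  [0→1]: (0.00+43.19)/2 × 1 = 21.595
  [1→1.5]: (43.19+50.58)/2 × 0.5 = 23.4425
  [1.5→5.5]: (50.58+31.16)/2 × 4 = 163.48
  [5.5→7]: (31.16+21.89)/2 × 1.5 = 39.7875
  [7→8]: (21.89+17.13)/2 × 1 = 19.51
  Sum = 267.815 µg/mL·h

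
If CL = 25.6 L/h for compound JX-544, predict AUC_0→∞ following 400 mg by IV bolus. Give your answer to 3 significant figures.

AUC = 15.6 mg/L·h

AUC_0→∞ = Dose_iv / CL
        = 400 / 25.6 = 15.625 mg/L·h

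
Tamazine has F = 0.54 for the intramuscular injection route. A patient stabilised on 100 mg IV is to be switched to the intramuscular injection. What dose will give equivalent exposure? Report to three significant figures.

D_intramuscular = 185 mg

For equal systemic exposure: F × D_ev = D_iv
D_ev = D_iv / F = 100 / 0.54 = 185.185 mg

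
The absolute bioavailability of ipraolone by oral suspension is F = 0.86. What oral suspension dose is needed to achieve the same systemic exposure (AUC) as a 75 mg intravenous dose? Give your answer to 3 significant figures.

For equal systemic exposure: F × D_ev = D_iv
D_ev = D_iv / F = 75 / 0.86 = 87.2093 mg

D_oral = 87.2 mg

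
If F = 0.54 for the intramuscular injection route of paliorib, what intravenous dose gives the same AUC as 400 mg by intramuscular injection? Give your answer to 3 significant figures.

Systemic exposure from an extravascular dose = F × D_ev, so the equivalent IV dose is F × D_ev.
D_iv = F × D_ev = 0.54 × 400 = 216 mg

D_iv = 216 mg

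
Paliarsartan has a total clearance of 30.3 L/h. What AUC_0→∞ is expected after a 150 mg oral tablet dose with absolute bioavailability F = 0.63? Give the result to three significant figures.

AUC_0→∞ = F × Dose / CL
        = 0.63 × 150 / 30.3 = 3.11881 mg/L·h

AUC = 3.12 mg/L·h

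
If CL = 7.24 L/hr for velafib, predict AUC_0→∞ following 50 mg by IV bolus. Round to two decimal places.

AUC_0→∞ = Dose_iv / CL
        = 50 / 7.24 = 6.90608 mg/L·hr

AUC = 6.91 mg/L·hr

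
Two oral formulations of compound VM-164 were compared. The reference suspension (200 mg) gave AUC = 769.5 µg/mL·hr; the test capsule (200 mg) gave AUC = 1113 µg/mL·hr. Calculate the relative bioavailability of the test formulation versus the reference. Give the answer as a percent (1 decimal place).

F_rel = (AUC_test/D_test) / (AUC_ref/D_ref)
      = (1113/200) / (769.5/200)
      = 5.565 / 3.8475 = 1.4464 = 144.64%

F_rel = 144.6%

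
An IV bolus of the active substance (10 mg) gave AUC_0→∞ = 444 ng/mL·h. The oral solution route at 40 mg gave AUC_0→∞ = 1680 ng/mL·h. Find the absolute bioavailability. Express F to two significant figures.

F = 0.95

F = (AUC_ev / D_ev) / (AUC_iv / D_iv)
  = (1680/40) / (444/10)
  = 42 / 44.4 = 0.9459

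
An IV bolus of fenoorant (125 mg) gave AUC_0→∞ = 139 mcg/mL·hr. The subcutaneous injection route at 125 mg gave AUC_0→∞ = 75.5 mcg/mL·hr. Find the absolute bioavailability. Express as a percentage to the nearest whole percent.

F = 54%

F = (AUC_ev / D_ev) / (AUC_iv / D_iv)
  = (75.5/125) / (139/125)
  = 0.604 / 1.112 = 0.5432
  = 54.32%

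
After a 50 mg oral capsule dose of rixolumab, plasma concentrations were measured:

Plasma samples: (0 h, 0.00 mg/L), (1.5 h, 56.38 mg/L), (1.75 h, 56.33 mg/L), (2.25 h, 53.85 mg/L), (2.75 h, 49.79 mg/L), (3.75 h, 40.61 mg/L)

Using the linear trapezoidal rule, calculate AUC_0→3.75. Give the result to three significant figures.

Trapezoidal AUC_0→3.75:
  [0→1.5]: (0.00+56.38)/2 × 1.5 = 42.285
  [1.5→1.75]: (56.38+56.33)/2 × 0.25 = 14.08875
  [1.75→2.25]: (56.33+53.85)/2 × 0.5 = 27.545
  [2.25→2.75]: (53.85+49.79)/2 × 0.5 = 25.91
  [2.75→3.75]: (49.79+40.61)/2 × 1 = 45.2
  Sum = 155.02875 mg/L·h

AUC = 155 mg/L·h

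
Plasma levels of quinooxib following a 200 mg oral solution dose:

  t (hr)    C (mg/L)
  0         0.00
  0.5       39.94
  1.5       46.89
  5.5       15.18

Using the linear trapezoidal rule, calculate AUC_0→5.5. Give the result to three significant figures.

AUC = 178 mg/L·hr

Trapezoidal AUC_0→5.5:
  [0→0.5]: (0.00+39.94)/2 × 0.5 = 9.985
  [0.5→1.5]: (39.94+46.89)/2 × 1 = 43.415
  [1.5→5.5]: (46.89+15.18)/2 × 4 = 124.14
  Sum = 177.54 mg/L·hr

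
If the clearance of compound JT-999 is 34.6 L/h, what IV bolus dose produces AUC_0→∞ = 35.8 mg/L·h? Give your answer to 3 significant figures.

Dose = 1240 mg

Dose_iv = CL × AUC_0→∞
     = 34.6 × 35.8 = 1238.68 mg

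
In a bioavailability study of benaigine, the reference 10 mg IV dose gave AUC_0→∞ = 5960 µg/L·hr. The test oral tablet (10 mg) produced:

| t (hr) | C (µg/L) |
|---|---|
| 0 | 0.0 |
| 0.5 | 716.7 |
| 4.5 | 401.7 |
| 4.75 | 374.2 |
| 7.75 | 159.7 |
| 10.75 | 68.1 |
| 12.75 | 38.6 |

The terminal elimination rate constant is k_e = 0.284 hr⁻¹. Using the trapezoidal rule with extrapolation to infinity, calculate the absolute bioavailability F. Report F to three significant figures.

F = 0.654

Trapezoidal AUC_0→12.75 (oral tablet):
  [0→0.5]: (0.0+716.7)/2 × 0.5 = 179.175
  [0.5→4.5]: (716.7+401.7)/2 × 4 = 2236.8
  [4.5→4.75]: (401.7+374.2)/2 × 0.25 = 96.9875
  [4.75→7.75]: (374.2+159.7)/2 × 3 = 800.85
  [7.75→10.75]: (159.7+68.1)/2 × 3 = 341.7
  [10.75→12.75]: (68.1+38.6)/2 × 2 = 106.7
  Sum = 3762.2125 µg/L·hr
Tail: C_last/k_e = 38.6/0.284 = 135.915
AUC_0→∞ (oral tablet) = 3762.2125 + 135.915 = 3898.1275 µg/L·hr
F = (AUC_ev/D_ev)/(AUC_iv/D_iv) = (3898.1275/10)/(5960/10) = 389.81275/596 = 0.6540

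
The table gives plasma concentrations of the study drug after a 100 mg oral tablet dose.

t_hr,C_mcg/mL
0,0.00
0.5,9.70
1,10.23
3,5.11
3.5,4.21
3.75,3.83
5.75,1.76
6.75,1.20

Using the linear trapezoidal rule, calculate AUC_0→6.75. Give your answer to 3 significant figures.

Trapezoidal AUC_0→6.75:
  [0→0.5]: (0.00+9.70)/2 × 0.5 = 2.425
  [0.5→1]: (9.70+10.23)/2 × 0.5 = 4.9825
  [1→3]: (10.23+5.11)/2 × 2 = 15.34
  [3→3.5]: (5.11+4.21)/2 × 0.5 = 2.33
  [3.5→3.75]: (4.21+3.83)/2 × 0.25 = 1.005
  [3.75→5.75]: (3.83+1.76)/2 × 2 = 5.59
  [5.75→6.75]: (1.76+1.20)/2 × 1 = 1.48
  Sum = 33.1525 mcg/mL·hr

AUC = 33.2 mcg/mL·hr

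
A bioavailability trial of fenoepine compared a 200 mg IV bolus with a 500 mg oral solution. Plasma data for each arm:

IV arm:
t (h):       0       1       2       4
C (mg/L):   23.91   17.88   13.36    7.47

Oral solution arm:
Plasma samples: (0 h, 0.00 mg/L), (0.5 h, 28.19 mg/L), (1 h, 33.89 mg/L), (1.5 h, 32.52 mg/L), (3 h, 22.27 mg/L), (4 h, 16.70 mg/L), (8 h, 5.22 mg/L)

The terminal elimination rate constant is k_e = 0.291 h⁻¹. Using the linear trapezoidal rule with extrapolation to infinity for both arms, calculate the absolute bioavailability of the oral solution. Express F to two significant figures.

F = 0.78

Trapezoidal AUC_0→4 (IV):
  [0→1]: (23.91+17.88)/2 × 1 = 20.895
  [1→2]: (17.88+13.36)/2 × 1 = 15.62
  [2→4]: (13.36+7.47)/2 × 2 = 20.83
  Sum = 57.345 mg/L·h
IV tail: 7.47/0.291 = 25.670; AUC_iv,0→∞ = 57.345 + 25.670 = 83.015 mg/L·h
Trapezoidal AUC_0→8 (oral solution):
  [0→0.5]: (0.00+28.19)/2 × 0.5 = 7.0475
  [0.5→1]: (28.19+33.89)/2 × 0.5 = 15.52
  [1→1.5]: (33.89+32.52)/2 × 0.5 = 16.6025
  [1.5→3]: (32.52+22.27)/2 × 1.5 = 41.0925
  [3→4]: (22.27+16.70)/2 × 1 = 19.485
  [4→8]: (16.70+5.22)/2 × 4 = 43.84
  Sum = 143.5875 mg/L·h
oral solution tail: 5.22/0.291 = 17.938; AUC_ev,0→∞ = 143.5875 + 17.938 = 161.5255 mg/L·h
F = (AUC_ev/D_ev)/(AUC_iv/D_iv) = (161.5255/500)/(83.015/200) = 0.323051/0.415075 = 0.7783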